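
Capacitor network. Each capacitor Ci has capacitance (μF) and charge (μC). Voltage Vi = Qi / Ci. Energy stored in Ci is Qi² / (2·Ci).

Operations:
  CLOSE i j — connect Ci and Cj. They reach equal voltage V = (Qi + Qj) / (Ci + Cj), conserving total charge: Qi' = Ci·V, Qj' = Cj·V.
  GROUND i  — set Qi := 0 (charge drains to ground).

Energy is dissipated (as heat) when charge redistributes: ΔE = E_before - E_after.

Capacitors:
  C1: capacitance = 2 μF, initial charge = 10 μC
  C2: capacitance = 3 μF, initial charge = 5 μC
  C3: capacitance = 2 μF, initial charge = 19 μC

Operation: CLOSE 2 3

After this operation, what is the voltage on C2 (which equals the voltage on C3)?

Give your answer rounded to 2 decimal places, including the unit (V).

Answer: 4.80 V

Derivation:
Initial: C1(2μF, Q=10μC, V=5.00V), C2(3μF, Q=5μC, V=1.67V), C3(2μF, Q=19μC, V=9.50V)
Op 1: CLOSE 2-3: Q_total=24.00, C_total=5.00, V=4.80; Q2=14.40, Q3=9.60; dissipated=36.817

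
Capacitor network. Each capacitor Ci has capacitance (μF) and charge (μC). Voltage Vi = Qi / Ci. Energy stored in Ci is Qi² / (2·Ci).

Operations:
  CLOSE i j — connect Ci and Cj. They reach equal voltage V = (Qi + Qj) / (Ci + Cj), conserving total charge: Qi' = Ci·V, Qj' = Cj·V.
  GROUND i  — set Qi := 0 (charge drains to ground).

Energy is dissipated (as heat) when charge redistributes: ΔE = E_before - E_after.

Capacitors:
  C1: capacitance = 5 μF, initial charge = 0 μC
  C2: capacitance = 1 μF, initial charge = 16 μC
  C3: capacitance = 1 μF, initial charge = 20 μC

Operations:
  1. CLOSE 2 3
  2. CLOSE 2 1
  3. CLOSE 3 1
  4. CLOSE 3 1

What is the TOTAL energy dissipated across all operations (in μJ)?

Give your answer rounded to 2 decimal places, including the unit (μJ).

Answer: 232.75 μJ

Derivation:
Initial: C1(5μF, Q=0μC, V=0.00V), C2(1μF, Q=16μC, V=16.00V), C3(1μF, Q=20μC, V=20.00V)
Op 1: CLOSE 2-3: Q_total=36.00, C_total=2.00, V=18.00; Q2=18.00, Q3=18.00; dissipated=4.000
Op 2: CLOSE 2-1: Q_total=18.00, C_total=6.00, V=3.00; Q2=3.00, Q1=15.00; dissipated=135.000
Op 3: CLOSE 3-1: Q_total=33.00, C_total=6.00, V=5.50; Q3=5.50, Q1=27.50; dissipated=93.750
Op 4: CLOSE 3-1: Q_total=33.00, C_total=6.00, V=5.50; Q3=5.50, Q1=27.50; dissipated=0.000
Total dissipated: 232.750 μJ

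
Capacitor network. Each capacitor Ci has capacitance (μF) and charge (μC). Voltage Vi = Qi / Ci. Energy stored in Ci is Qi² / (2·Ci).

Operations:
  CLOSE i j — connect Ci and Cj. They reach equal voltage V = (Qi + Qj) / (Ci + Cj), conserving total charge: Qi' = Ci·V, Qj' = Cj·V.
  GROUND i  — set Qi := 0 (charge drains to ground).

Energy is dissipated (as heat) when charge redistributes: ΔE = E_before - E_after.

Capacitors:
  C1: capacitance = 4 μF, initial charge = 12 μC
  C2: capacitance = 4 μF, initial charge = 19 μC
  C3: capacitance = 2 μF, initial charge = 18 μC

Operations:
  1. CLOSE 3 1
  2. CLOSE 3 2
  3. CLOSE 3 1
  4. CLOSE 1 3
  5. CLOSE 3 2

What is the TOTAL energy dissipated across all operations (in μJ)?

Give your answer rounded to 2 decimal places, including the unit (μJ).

Answer: 24.07 μJ

Derivation:
Initial: C1(4μF, Q=12μC, V=3.00V), C2(4μF, Q=19μC, V=4.75V), C3(2μF, Q=18μC, V=9.00V)
Op 1: CLOSE 3-1: Q_total=30.00, C_total=6.00, V=5.00; Q3=10.00, Q1=20.00; dissipated=24.000
Op 2: CLOSE 3-2: Q_total=29.00, C_total=6.00, V=4.83; Q3=9.67, Q2=19.33; dissipated=0.042
Op 3: CLOSE 3-1: Q_total=29.67, C_total=6.00, V=4.94; Q3=9.89, Q1=19.78; dissipated=0.019
Op 4: CLOSE 1-3: Q_total=29.67, C_total=6.00, V=4.94; Q1=19.78, Q3=9.89; dissipated=0.000
Op 5: CLOSE 3-2: Q_total=29.22, C_total=6.00, V=4.87; Q3=9.74, Q2=19.48; dissipated=0.008
Total dissipated: 24.068 μJ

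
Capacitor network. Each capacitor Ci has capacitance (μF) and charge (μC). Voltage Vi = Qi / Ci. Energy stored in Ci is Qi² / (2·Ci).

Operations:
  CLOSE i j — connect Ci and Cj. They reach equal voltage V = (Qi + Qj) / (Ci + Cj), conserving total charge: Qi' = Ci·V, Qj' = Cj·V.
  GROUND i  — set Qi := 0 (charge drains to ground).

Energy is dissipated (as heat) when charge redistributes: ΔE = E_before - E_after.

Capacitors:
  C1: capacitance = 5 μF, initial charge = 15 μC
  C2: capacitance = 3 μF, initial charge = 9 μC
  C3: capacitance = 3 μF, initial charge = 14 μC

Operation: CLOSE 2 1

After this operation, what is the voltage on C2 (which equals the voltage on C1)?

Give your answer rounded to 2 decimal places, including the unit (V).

Answer: 3.00 V

Derivation:
Initial: C1(5μF, Q=15μC, V=3.00V), C2(3μF, Q=9μC, V=3.00V), C3(3μF, Q=14μC, V=4.67V)
Op 1: CLOSE 2-1: Q_total=24.00, C_total=8.00, V=3.00; Q2=9.00, Q1=15.00; dissipated=0.000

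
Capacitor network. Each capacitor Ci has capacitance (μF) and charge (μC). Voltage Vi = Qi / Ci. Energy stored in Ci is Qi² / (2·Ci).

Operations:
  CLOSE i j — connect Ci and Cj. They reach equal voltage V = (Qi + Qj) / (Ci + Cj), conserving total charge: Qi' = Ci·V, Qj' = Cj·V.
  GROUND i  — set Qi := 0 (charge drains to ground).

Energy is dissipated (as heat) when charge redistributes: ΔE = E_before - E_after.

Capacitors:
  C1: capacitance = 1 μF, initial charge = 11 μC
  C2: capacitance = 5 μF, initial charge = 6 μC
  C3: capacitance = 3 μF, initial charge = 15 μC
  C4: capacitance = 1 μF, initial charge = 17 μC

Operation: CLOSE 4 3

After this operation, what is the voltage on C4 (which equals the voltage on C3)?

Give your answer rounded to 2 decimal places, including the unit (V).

Initial: C1(1μF, Q=11μC, V=11.00V), C2(5μF, Q=6μC, V=1.20V), C3(3μF, Q=15μC, V=5.00V), C4(1μF, Q=17μC, V=17.00V)
Op 1: CLOSE 4-3: Q_total=32.00, C_total=4.00, V=8.00; Q4=8.00, Q3=24.00; dissipated=54.000

Answer: 8.00 V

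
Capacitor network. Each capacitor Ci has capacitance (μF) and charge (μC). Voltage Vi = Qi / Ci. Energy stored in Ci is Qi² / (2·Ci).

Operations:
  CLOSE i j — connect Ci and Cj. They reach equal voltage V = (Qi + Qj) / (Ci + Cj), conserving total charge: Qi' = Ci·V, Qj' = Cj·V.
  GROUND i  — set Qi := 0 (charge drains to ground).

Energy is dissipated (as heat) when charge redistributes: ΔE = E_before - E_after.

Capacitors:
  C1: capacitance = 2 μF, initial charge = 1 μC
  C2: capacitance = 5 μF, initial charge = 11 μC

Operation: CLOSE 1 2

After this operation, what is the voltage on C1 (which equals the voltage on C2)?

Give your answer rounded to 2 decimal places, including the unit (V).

Answer: 1.71 V

Derivation:
Initial: C1(2μF, Q=1μC, V=0.50V), C2(5μF, Q=11μC, V=2.20V)
Op 1: CLOSE 1-2: Q_total=12.00, C_total=7.00, V=1.71; Q1=3.43, Q2=8.57; dissipated=2.064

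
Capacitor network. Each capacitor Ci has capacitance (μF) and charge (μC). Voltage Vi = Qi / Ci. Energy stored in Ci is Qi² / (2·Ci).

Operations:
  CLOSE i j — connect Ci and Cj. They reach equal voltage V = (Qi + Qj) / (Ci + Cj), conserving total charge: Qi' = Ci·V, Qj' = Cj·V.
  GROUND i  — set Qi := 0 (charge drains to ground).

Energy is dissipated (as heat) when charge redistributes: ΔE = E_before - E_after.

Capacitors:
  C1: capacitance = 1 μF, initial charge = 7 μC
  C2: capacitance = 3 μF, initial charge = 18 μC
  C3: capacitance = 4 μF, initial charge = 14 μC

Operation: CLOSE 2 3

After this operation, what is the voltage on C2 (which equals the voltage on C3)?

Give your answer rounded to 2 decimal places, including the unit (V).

Initial: C1(1μF, Q=7μC, V=7.00V), C2(3μF, Q=18μC, V=6.00V), C3(4μF, Q=14μC, V=3.50V)
Op 1: CLOSE 2-3: Q_total=32.00, C_total=7.00, V=4.57; Q2=13.71, Q3=18.29; dissipated=5.357

Answer: 4.57 V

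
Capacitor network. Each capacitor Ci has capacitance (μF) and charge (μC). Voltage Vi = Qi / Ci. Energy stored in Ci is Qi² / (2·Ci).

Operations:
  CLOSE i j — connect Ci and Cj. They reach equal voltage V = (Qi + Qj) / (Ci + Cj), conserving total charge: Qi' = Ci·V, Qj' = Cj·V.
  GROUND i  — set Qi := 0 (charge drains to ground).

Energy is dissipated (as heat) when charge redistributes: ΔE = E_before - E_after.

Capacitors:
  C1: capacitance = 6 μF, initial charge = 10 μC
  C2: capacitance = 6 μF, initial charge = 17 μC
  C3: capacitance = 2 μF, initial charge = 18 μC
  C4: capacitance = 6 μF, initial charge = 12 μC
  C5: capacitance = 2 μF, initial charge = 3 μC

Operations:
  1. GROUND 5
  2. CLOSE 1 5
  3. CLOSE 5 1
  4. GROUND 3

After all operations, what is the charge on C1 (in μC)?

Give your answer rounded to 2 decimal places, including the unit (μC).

Initial: C1(6μF, Q=10μC, V=1.67V), C2(6μF, Q=17μC, V=2.83V), C3(2μF, Q=18μC, V=9.00V), C4(6μF, Q=12μC, V=2.00V), C5(2μF, Q=3μC, V=1.50V)
Op 1: GROUND 5: Q5=0; energy lost=2.250
Op 2: CLOSE 1-5: Q_total=10.00, C_total=8.00, V=1.25; Q1=7.50, Q5=2.50; dissipated=2.083
Op 3: CLOSE 5-1: Q_total=10.00, C_total=8.00, V=1.25; Q5=2.50, Q1=7.50; dissipated=0.000
Op 4: GROUND 3: Q3=0; energy lost=81.000
Final charges: Q1=7.50, Q2=17.00, Q3=0.00, Q4=12.00, Q5=2.50

Answer: 7.50 μC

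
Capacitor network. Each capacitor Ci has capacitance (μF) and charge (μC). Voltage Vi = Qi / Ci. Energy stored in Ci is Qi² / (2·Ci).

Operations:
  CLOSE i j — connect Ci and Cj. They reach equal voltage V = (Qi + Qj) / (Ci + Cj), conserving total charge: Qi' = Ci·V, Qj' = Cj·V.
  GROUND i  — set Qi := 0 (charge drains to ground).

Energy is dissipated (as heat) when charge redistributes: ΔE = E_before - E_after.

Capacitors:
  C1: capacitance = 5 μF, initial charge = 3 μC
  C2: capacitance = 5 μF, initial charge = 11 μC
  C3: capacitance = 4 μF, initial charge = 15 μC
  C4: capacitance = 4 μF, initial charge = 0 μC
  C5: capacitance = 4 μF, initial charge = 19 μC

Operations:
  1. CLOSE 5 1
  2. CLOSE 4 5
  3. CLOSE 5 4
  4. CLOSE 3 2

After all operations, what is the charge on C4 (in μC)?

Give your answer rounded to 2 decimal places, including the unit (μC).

Answer: 4.89 μC

Derivation:
Initial: C1(5μF, Q=3μC, V=0.60V), C2(5μF, Q=11μC, V=2.20V), C3(4μF, Q=15μC, V=3.75V), C4(4μF, Q=0μC, V=0.00V), C5(4μF, Q=19μC, V=4.75V)
Op 1: CLOSE 5-1: Q_total=22.00, C_total=9.00, V=2.44; Q5=9.78, Q1=12.22; dissipated=19.136
Op 2: CLOSE 4-5: Q_total=9.78, C_total=8.00, V=1.22; Q4=4.89, Q5=4.89; dissipated=5.975
Op 3: CLOSE 5-4: Q_total=9.78, C_total=8.00, V=1.22; Q5=4.89, Q4=4.89; dissipated=0.000
Op 4: CLOSE 3-2: Q_total=26.00, C_total=9.00, V=2.89; Q3=11.56, Q2=14.44; dissipated=2.669
Final charges: Q1=12.22, Q2=14.44, Q3=11.56, Q4=4.89, Q5=4.89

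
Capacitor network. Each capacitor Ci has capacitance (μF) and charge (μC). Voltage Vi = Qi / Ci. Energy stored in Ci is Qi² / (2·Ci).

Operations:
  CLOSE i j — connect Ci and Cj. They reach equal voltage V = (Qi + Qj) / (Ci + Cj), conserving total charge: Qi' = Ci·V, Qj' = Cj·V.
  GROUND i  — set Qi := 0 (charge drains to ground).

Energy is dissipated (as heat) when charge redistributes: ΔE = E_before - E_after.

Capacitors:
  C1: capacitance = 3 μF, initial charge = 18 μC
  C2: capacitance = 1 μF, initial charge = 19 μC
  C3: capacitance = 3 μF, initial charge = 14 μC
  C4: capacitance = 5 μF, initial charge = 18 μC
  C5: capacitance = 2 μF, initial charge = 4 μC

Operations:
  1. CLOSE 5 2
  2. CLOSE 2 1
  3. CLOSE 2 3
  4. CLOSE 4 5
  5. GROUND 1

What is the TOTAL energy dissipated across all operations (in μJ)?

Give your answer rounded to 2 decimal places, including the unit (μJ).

Answer: 172.10 μJ

Derivation:
Initial: C1(3μF, Q=18μC, V=6.00V), C2(1μF, Q=19μC, V=19.00V), C3(3μF, Q=14μC, V=4.67V), C4(5μF, Q=18μC, V=3.60V), C5(2μF, Q=4μC, V=2.00V)
Op 1: CLOSE 5-2: Q_total=23.00, C_total=3.00, V=7.67; Q5=15.33, Q2=7.67; dissipated=96.333
Op 2: CLOSE 2-1: Q_total=25.67, C_total=4.00, V=6.42; Q2=6.42, Q1=19.25; dissipated=1.042
Op 3: CLOSE 2-3: Q_total=20.42, C_total=4.00, V=5.10; Q2=5.10, Q3=15.31; dissipated=1.148
Op 4: CLOSE 4-5: Q_total=33.33, C_total=7.00, V=4.76; Q4=23.81, Q5=9.52; dissipated=11.813
Op 5: GROUND 1: Q1=0; energy lost=61.760
Total dissipated: 172.097 μJ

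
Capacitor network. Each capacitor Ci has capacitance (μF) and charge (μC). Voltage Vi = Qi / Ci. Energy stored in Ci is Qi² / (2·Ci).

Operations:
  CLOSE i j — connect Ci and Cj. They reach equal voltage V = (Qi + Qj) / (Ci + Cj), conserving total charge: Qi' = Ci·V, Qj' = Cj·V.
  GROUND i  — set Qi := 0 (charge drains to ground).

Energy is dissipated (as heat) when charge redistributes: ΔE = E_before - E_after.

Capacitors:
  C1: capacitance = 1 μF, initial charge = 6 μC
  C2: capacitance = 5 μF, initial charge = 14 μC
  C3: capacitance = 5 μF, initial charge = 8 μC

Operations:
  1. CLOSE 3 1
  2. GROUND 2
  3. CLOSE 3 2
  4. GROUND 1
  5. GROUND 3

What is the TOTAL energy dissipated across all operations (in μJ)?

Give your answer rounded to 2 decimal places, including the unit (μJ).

Answer: 40.60 μJ

Derivation:
Initial: C1(1μF, Q=6μC, V=6.00V), C2(5μF, Q=14μC, V=2.80V), C3(5μF, Q=8μC, V=1.60V)
Op 1: CLOSE 3-1: Q_total=14.00, C_total=6.00, V=2.33; Q3=11.67, Q1=2.33; dissipated=8.067
Op 2: GROUND 2: Q2=0; energy lost=19.600
Op 3: CLOSE 3-2: Q_total=11.67, C_total=10.00, V=1.17; Q3=5.83, Q2=5.83; dissipated=6.806
Op 4: GROUND 1: Q1=0; energy lost=2.722
Op 5: GROUND 3: Q3=0; energy lost=3.403
Total dissipated: 40.597 μJ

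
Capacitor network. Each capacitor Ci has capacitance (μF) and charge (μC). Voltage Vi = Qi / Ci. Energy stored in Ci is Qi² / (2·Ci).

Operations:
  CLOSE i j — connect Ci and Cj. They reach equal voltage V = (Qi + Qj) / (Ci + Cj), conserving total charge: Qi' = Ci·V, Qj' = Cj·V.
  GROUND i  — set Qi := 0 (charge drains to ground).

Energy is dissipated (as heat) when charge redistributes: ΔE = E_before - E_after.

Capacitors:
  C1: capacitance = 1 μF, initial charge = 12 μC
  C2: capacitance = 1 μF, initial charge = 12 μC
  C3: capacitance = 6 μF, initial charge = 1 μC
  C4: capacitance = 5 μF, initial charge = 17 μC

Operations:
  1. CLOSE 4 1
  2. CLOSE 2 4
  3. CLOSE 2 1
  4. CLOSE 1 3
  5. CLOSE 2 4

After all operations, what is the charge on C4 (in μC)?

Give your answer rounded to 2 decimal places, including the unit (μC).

Answer: 29.64 μC

Derivation:
Initial: C1(1μF, Q=12μC, V=12.00V), C2(1μF, Q=12μC, V=12.00V), C3(6μF, Q=1μC, V=0.17V), C4(5μF, Q=17μC, V=3.40V)
Op 1: CLOSE 4-1: Q_total=29.00, C_total=6.00, V=4.83; Q4=24.17, Q1=4.83; dissipated=30.817
Op 2: CLOSE 2-4: Q_total=36.17, C_total=6.00, V=6.03; Q2=6.03, Q4=30.14; dissipated=21.400
Op 3: CLOSE 2-1: Q_total=10.86, C_total=2.00, V=5.43; Q2=5.43, Q1=5.43; dissipated=0.357
Op 4: CLOSE 1-3: Q_total=6.43, C_total=7.00, V=0.92; Q1=0.92, Q3=5.51; dissipated=11.875
Op 5: CLOSE 2-4: Q_total=35.57, C_total=6.00, V=5.93; Q2=5.93, Q4=29.64; dissipated=0.149
Final charges: Q1=0.92, Q2=5.93, Q3=5.51, Q4=29.64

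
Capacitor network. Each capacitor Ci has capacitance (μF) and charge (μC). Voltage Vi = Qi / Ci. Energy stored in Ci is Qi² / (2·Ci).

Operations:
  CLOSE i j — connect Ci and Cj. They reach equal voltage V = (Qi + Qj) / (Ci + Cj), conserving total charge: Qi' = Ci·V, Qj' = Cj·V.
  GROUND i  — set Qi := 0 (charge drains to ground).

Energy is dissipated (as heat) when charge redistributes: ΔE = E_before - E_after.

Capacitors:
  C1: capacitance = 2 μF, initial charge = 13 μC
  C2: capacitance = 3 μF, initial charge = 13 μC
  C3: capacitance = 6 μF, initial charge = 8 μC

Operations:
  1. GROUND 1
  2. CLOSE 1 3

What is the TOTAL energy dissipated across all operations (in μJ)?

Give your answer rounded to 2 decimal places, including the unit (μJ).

Initial: C1(2μF, Q=13μC, V=6.50V), C2(3μF, Q=13μC, V=4.33V), C3(6μF, Q=8μC, V=1.33V)
Op 1: GROUND 1: Q1=0; energy lost=42.250
Op 2: CLOSE 1-3: Q_total=8.00, C_total=8.00, V=1.00; Q1=2.00, Q3=6.00; dissipated=1.333
Total dissipated: 43.583 μJ

Answer: 43.58 μJ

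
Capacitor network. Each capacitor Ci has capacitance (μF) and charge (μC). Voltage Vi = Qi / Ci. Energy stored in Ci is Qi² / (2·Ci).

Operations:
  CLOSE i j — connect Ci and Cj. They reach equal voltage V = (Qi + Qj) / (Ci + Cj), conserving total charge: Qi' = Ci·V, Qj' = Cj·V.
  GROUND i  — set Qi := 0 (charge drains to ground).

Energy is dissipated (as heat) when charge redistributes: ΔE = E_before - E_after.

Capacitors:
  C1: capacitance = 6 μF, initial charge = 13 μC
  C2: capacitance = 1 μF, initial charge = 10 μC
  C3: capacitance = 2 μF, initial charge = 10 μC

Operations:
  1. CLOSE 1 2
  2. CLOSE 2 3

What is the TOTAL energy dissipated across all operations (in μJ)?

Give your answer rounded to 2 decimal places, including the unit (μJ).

Initial: C1(6μF, Q=13μC, V=2.17V), C2(1μF, Q=10μC, V=10.00V), C3(2μF, Q=10μC, V=5.00V)
Op 1: CLOSE 1-2: Q_total=23.00, C_total=7.00, V=3.29; Q1=19.71, Q2=3.29; dissipated=26.298
Op 2: CLOSE 2-3: Q_total=13.29, C_total=3.00, V=4.43; Q2=4.43, Q3=8.86; dissipated=0.980
Total dissipated: 27.277 μJ

Answer: 27.28 μJ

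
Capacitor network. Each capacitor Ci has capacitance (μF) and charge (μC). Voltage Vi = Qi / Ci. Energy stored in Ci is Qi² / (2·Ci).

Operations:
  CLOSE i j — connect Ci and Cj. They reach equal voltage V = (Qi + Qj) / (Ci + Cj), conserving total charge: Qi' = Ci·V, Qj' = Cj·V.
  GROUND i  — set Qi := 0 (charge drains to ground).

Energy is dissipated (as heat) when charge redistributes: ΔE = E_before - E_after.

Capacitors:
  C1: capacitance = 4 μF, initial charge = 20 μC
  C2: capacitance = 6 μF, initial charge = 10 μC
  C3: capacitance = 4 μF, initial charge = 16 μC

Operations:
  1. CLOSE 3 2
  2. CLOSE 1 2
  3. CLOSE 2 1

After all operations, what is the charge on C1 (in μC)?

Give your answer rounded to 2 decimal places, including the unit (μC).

Initial: C1(4μF, Q=20μC, V=5.00V), C2(6μF, Q=10μC, V=1.67V), C3(4μF, Q=16μC, V=4.00V)
Op 1: CLOSE 3-2: Q_total=26.00, C_total=10.00, V=2.60; Q3=10.40, Q2=15.60; dissipated=6.533
Op 2: CLOSE 1-2: Q_total=35.60, C_total=10.00, V=3.56; Q1=14.24, Q2=21.36; dissipated=6.912
Op 3: CLOSE 2-1: Q_total=35.60, C_total=10.00, V=3.56; Q2=21.36, Q1=14.24; dissipated=0.000
Final charges: Q1=14.24, Q2=21.36, Q3=10.40

Answer: 14.24 μC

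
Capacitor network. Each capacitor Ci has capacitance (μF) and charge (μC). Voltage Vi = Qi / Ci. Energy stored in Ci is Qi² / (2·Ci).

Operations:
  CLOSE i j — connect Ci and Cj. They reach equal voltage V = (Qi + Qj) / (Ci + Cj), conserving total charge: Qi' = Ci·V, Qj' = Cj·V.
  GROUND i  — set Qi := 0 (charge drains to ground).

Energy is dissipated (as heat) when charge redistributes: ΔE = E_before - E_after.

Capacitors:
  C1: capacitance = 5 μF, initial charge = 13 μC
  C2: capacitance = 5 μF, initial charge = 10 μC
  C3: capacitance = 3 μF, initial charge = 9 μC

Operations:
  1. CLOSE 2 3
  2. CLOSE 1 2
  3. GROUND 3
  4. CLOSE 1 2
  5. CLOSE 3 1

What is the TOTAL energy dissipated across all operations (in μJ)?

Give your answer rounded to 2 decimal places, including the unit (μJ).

Initial: C1(5μF, Q=13μC, V=2.60V), C2(5μF, Q=10μC, V=2.00V), C3(3μF, Q=9μC, V=3.00V)
Op 1: CLOSE 2-3: Q_total=19.00, C_total=8.00, V=2.38; Q2=11.88, Q3=7.12; dissipated=0.938
Op 2: CLOSE 1-2: Q_total=24.88, C_total=10.00, V=2.49; Q1=12.44, Q2=12.44; dissipated=0.063
Op 3: GROUND 3: Q3=0; energy lost=8.461
Op 4: CLOSE 1-2: Q_total=24.88, C_total=10.00, V=2.49; Q1=12.44, Q2=12.44; dissipated=0.000
Op 5: CLOSE 3-1: Q_total=12.44, C_total=8.00, V=1.55; Q3=4.66, Q1=7.77; dissipated=5.801
Total dissipated: 15.263 μJ

Answer: 15.26 μJ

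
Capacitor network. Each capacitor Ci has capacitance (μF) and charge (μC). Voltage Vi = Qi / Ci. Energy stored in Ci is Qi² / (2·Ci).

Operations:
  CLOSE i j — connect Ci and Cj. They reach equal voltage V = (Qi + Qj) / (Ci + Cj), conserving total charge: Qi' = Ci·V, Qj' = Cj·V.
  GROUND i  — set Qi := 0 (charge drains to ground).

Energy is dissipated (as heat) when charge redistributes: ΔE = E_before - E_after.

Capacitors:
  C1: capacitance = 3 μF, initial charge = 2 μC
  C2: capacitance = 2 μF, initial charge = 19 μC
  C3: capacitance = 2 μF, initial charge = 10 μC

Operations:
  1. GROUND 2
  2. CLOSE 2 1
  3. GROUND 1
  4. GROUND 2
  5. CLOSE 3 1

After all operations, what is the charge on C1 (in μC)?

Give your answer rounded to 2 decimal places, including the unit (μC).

Initial: C1(3μF, Q=2μC, V=0.67V), C2(2μF, Q=19μC, V=9.50V), C3(2μF, Q=10μC, V=5.00V)
Op 1: GROUND 2: Q2=0; energy lost=90.250
Op 2: CLOSE 2-1: Q_total=2.00, C_total=5.00, V=0.40; Q2=0.80, Q1=1.20; dissipated=0.267
Op 3: GROUND 1: Q1=0; energy lost=0.240
Op 4: GROUND 2: Q2=0; energy lost=0.160
Op 5: CLOSE 3-1: Q_total=10.00, C_total=5.00, V=2.00; Q3=4.00, Q1=6.00; dissipated=15.000
Final charges: Q1=6.00, Q2=0.00, Q3=4.00

Answer: 6.00 μC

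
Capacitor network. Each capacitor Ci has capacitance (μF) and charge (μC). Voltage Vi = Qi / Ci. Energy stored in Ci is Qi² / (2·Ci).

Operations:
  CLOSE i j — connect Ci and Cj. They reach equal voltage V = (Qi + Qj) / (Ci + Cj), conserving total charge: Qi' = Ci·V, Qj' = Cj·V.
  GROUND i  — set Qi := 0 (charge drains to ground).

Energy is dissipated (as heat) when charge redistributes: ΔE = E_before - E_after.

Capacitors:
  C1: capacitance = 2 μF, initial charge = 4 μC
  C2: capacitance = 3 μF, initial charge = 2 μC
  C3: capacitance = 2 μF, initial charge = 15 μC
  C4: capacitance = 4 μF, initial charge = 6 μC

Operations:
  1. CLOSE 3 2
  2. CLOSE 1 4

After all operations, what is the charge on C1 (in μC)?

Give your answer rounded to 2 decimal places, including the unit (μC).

Answer: 3.33 μC

Derivation:
Initial: C1(2μF, Q=4μC, V=2.00V), C2(3μF, Q=2μC, V=0.67V), C3(2μF, Q=15μC, V=7.50V), C4(4μF, Q=6μC, V=1.50V)
Op 1: CLOSE 3-2: Q_total=17.00, C_total=5.00, V=3.40; Q3=6.80, Q2=10.20; dissipated=28.017
Op 2: CLOSE 1-4: Q_total=10.00, C_total=6.00, V=1.67; Q1=3.33, Q4=6.67; dissipated=0.167
Final charges: Q1=3.33, Q2=10.20, Q3=6.80, Q4=6.67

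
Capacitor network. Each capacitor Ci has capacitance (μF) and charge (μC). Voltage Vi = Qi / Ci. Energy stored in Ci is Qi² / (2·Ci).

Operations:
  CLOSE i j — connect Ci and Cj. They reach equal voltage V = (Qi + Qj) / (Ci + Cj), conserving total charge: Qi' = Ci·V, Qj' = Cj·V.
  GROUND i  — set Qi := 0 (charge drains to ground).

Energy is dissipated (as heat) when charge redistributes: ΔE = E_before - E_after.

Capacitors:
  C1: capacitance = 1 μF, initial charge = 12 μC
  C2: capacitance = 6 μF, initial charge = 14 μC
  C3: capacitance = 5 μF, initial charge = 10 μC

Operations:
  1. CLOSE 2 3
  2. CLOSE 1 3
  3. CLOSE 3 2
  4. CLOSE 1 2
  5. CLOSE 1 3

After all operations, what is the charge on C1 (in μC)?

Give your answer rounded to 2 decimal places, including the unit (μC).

Initial: C1(1μF, Q=12μC, V=12.00V), C2(6μF, Q=14μC, V=2.33V), C3(5μF, Q=10μC, V=2.00V)
Op 1: CLOSE 2-3: Q_total=24.00, C_total=11.00, V=2.18; Q2=13.09, Q3=10.91; dissipated=0.152
Op 2: CLOSE 1-3: Q_total=22.91, C_total=6.00, V=3.82; Q1=3.82, Q3=19.09; dissipated=40.165
Op 3: CLOSE 3-2: Q_total=32.18, C_total=11.00, V=2.93; Q3=14.63, Q2=17.55; dissipated=3.651
Op 4: CLOSE 1-2: Q_total=21.37, C_total=7.00, V=3.05; Q1=3.05, Q2=18.32; dissipated=0.341
Op 5: CLOSE 1-3: Q_total=17.68, C_total=6.00, V=2.95; Q1=2.95, Q3=14.73; dissipated=0.007
Final charges: Q1=2.95, Q2=18.32, Q3=14.73

Answer: 2.95 μC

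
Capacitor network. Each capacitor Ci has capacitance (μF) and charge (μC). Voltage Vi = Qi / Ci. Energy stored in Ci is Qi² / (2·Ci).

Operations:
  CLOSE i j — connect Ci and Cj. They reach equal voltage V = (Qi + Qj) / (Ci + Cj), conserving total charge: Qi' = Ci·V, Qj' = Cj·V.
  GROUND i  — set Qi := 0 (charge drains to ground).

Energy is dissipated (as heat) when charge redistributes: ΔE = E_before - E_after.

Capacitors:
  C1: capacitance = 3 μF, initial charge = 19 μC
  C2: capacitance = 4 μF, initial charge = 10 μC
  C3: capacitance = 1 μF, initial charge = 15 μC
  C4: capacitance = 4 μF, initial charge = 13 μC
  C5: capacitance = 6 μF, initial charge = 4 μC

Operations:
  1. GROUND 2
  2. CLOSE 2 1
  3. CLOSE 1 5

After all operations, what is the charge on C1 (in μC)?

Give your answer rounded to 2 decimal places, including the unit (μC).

Answer: 4.05 μC

Derivation:
Initial: C1(3μF, Q=19μC, V=6.33V), C2(4μF, Q=10μC, V=2.50V), C3(1μF, Q=15μC, V=15.00V), C4(4μF, Q=13μC, V=3.25V), C5(6μF, Q=4μC, V=0.67V)
Op 1: GROUND 2: Q2=0; energy lost=12.500
Op 2: CLOSE 2-1: Q_total=19.00, C_total=7.00, V=2.71; Q2=10.86, Q1=8.14; dissipated=34.381
Op 3: CLOSE 1-5: Q_total=12.14, C_total=9.00, V=1.35; Q1=4.05, Q5=8.10; dissipated=4.193
Final charges: Q1=4.05, Q2=10.86, Q3=15.00, Q4=13.00, Q5=8.10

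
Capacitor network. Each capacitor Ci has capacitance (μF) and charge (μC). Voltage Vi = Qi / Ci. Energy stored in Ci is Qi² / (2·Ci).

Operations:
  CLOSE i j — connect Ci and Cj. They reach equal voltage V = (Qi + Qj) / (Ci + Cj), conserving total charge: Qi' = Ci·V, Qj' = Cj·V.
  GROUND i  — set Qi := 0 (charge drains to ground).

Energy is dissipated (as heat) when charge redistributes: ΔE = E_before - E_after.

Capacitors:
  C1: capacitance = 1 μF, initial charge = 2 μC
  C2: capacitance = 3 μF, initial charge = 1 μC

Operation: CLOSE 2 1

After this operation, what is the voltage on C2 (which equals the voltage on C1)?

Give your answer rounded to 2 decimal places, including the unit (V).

Answer: 0.75 V

Derivation:
Initial: C1(1μF, Q=2μC, V=2.00V), C2(3μF, Q=1μC, V=0.33V)
Op 1: CLOSE 2-1: Q_total=3.00, C_total=4.00, V=0.75; Q2=2.25, Q1=0.75; dissipated=1.042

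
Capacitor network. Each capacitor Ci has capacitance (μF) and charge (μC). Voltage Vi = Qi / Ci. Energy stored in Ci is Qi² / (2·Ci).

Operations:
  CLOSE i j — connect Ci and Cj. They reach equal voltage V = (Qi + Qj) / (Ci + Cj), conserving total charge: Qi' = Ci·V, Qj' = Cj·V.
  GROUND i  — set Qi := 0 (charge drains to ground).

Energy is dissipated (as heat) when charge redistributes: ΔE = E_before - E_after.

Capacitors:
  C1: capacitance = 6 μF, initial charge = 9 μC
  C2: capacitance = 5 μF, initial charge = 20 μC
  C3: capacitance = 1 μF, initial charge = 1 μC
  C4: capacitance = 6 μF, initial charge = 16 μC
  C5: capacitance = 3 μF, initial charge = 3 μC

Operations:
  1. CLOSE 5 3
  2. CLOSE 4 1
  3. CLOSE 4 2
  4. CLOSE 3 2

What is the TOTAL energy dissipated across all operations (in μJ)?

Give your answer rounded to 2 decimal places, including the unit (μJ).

Initial: C1(6μF, Q=9μC, V=1.50V), C2(5μF, Q=20μC, V=4.00V), C3(1μF, Q=1μC, V=1.00V), C4(6μF, Q=16μC, V=2.67V), C5(3μF, Q=3μC, V=1.00V)
Op 1: CLOSE 5-3: Q_total=4.00, C_total=4.00, V=1.00; Q5=3.00, Q3=1.00; dissipated=0.000
Op 2: CLOSE 4-1: Q_total=25.00, C_total=12.00, V=2.08; Q4=12.50, Q1=12.50; dissipated=2.042
Op 3: CLOSE 4-2: Q_total=32.50, C_total=11.00, V=2.95; Q4=17.73, Q2=14.77; dissipated=5.009
Op 4: CLOSE 3-2: Q_total=15.77, C_total=6.00, V=2.63; Q3=2.63, Q2=13.14; dissipated=1.592
Total dissipated: 8.643 μJ

Answer: 8.64 μJ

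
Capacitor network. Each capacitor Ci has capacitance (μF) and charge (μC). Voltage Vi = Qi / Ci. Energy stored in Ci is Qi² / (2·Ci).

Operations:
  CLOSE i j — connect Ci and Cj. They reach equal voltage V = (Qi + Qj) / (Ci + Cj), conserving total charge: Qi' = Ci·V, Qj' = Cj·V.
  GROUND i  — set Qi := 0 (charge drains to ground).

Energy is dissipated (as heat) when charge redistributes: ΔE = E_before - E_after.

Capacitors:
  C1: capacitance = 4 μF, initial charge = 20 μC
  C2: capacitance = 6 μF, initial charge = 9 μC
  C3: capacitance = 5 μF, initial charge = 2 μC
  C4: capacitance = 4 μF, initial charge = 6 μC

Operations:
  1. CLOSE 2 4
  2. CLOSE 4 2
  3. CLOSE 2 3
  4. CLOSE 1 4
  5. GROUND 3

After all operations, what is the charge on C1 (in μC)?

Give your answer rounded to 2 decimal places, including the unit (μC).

Answer: 13.00 μC

Derivation:
Initial: C1(4μF, Q=20μC, V=5.00V), C2(6μF, Q=9μC, V=1.50V), C3(5μF, Q=2μC, V=0.40V), C4(4μF, Q=6μC, V=1.50V)
Op 1: CLOSE 2-4: Q_total=15.00, C_total=10.00, V=1.50; Q2=9.00, Q4=6.00; dissipated=0.000
Op 2: CLOSE 4-2: Q_total=15.00, C_total=10.00, V=1.50; Q4=6.00, Q2=9.00; dissipated=0.000
Op 3: CLOSE 2-3: Q_total=11.00, C_total=11.00, V=1.00; Q2=6.00, Q3=5.00; dissipated=1.650
Op 4: CLOSE 1-4: Q_total=26.00, C_total=8.00, V=3.25; Q1=13.00, Q4=13.00; dissipated=12.250
Op 5: GROUND 3: Q3=0; energy lost=2.500
Final charges: Q1=13.00, Q2=6.00, Q3=0.00, Q4=13.00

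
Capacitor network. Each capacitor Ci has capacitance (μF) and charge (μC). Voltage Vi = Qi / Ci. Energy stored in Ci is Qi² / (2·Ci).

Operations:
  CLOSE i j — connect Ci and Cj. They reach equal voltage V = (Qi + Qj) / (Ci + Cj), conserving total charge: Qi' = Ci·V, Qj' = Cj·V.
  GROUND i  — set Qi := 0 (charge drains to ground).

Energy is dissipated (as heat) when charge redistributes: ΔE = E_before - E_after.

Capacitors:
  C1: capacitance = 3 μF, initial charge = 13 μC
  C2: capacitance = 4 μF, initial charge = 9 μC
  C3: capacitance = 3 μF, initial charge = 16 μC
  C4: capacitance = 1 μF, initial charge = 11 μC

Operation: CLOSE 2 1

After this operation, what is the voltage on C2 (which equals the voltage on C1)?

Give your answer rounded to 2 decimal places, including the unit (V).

Initial: C1(3μF, Q=13μC, V=4.33V), C2(4μF, Q=9μC, V=2.25V), C3(3μF, Q=16μC, V=5.33V), C4(1μF, Q=11μC, V=11.00V)
Op 1: CLOSE 2-1: Q_total=22.00, C_total=7.00, V=3.14; Q2=12.57, Q1=9.43; dissipated=3.720

Answer: 3.14 V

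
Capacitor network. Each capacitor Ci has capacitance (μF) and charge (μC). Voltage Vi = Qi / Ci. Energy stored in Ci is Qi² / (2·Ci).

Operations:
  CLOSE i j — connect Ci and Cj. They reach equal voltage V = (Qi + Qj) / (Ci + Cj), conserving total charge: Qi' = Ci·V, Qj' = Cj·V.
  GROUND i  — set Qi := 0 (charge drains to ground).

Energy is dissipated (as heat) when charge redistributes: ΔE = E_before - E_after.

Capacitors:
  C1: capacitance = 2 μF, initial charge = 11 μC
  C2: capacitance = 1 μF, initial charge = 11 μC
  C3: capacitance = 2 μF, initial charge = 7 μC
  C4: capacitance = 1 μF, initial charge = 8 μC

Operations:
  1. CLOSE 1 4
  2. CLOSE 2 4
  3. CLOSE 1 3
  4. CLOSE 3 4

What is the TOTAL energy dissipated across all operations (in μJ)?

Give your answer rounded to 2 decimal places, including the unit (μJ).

Answer: 16.23 μJ

Derivation:
Initial: C1(2μF, Q=11μC, V=5.50V), C2(1μF, Q=11μC, V=11.00V), C3(2μF, Q=7μC, V=3.50V), C4(1μF, Q=8μC, V=8.00V)
Op 1: CLOSE 1-4: Q_total=19.00, C_total=3.00, V=6.33; Q1=12.67, Q4=6.33; dissipated=2.083
Op 2: CLOSE 2-4: Q_total=17.33, C_total=2.00, V=8.67; Q2=8.67, Q4=8.67; dissipated=5.444
Op 3: CLOSE 1-3: Q_total=19.67, C_total=4.00, V=4.92; Q1=9.83, Q3=9.83; dissipated=4.014
Op 4: CLOSE 3-4: Q_total=18.50, C_total=3.00, V=6.17; Q3=12.33, Q4=6.17; dissipated=4.688
Total dissipated: 16.229 μJ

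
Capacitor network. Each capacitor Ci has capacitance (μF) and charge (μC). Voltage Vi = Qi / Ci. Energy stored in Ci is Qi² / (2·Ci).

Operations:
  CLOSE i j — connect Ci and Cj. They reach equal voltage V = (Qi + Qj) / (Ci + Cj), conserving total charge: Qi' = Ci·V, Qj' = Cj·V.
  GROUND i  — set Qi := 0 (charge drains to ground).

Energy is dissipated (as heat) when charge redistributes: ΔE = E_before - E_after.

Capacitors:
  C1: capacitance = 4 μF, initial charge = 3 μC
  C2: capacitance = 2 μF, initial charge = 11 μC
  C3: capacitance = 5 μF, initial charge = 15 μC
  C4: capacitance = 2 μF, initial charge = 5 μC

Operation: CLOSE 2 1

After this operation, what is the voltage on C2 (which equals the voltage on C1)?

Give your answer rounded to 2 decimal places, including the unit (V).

Initial: C1(4μF, Q=3μC, V=0.75V), C2(2μF, Q=11μC, V=5.50V), C3(5μF, Q=15μC, V=3.00V), C4(2μF, Q=5μC, V=2.50V)
Op 1: CLOSE 2-1: Q_total=14.00, C_total=6.00, V=2.33; Q2=4.67, Q1=9.33; dissipated=15.042

Answer: 2.33 V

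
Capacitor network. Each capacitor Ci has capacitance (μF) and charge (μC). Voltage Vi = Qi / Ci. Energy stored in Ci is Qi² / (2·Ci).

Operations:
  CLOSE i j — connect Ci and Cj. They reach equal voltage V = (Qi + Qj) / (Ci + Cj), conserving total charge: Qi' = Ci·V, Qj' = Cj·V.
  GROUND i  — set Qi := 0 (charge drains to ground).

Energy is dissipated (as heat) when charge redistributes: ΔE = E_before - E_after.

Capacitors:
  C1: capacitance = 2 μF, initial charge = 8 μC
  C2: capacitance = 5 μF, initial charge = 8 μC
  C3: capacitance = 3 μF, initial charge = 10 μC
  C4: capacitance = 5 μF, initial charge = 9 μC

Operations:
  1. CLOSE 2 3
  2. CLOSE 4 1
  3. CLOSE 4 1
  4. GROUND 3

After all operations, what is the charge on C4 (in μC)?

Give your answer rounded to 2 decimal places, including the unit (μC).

Initial: C1(2μF, Q=8μC, V=4.00V), C2(5μF, Q=8μC, V=1.60V), C3(3μF, Q=10μC, V=3.33V), C4(5μF, Q=9μC, V=1.80V)
Op 1: CLOSE 2-3: Q_total=18.00, C_total=8.00, V=2.25; Q2=11.25, Q3=6.75; dissipated=2.817
Op 2: CLOSE 4-1: Q_total=17.00, C_total=7.00, V=2.43; Q4=12.14, Q1=4.86; dissipated=3.457
Op 3: CLOSE 4-1: Q_total=17.00, C_total=7.00, V=2.43; Q4=12.14, Q1=4.86; dissipated=0.000
Op 4: GROUND 3: Q3=0; energy lost=7.594
Final charges: Q1=4.86, Q2=11.25, Q3=0.00, Q4=12.14

Answer: 12.14 μC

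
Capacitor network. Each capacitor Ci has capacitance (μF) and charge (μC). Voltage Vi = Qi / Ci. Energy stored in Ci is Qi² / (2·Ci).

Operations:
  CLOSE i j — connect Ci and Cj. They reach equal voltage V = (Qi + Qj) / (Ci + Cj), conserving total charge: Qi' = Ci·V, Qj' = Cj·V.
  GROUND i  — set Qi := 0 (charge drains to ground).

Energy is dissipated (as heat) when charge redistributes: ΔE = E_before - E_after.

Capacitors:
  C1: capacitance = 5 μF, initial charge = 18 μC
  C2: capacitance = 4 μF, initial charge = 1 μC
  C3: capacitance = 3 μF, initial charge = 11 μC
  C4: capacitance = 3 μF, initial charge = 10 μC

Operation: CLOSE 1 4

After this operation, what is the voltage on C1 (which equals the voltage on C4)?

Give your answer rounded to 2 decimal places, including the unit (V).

Initial: C1(5μF, Q=18μC, V=3.60V), C2(4μF, Q=1μC, V=0.25V), C3(3μF, Q=11μC, V=3.67V), C4(3μF, Q=10μC, V=3.33V)
Op 1: CLOSE 1-4: Q_total=28.00, C_total=8.00, V=3.50; Q1=17.50, Q4=10.50; dissipated=0.067

Answer: 3.50 V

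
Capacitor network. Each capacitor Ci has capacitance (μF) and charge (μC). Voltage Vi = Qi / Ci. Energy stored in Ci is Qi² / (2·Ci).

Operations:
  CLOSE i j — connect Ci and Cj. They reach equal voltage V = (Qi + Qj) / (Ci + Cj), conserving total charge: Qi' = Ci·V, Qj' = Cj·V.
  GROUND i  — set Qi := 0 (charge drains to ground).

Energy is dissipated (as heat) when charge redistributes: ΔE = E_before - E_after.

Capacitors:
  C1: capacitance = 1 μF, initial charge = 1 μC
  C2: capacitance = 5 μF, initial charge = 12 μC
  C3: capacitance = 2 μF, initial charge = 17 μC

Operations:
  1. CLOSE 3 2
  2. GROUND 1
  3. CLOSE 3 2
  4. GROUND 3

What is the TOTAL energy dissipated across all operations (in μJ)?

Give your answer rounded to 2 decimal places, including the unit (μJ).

Initial: C1(1μF, Q=1μC, V=1.00V), C2(5μF, Q=12μC, V=2.40V), C3(2μF, Q=17μC, V=8.50V)
Op 1: CLOSE 3-2: Q_total=29.00, C_total=7.00, V=4.14; Q3=8.29, Q2=20.71; dissipated=26.579
Op 2: GROUND 1: Q1=0; energy lost=0.500
Op 3: CLOSE 3-2: Q_total=29.00, C_total=7.00, V=4.14; Q3=8.29, Q2=20.71; dissipated=0.000
Op 4: GROUND 3: Q3=0; energy lost=17.163
Total dissipated: 44.242 μJ

Answer: 44.24 μJ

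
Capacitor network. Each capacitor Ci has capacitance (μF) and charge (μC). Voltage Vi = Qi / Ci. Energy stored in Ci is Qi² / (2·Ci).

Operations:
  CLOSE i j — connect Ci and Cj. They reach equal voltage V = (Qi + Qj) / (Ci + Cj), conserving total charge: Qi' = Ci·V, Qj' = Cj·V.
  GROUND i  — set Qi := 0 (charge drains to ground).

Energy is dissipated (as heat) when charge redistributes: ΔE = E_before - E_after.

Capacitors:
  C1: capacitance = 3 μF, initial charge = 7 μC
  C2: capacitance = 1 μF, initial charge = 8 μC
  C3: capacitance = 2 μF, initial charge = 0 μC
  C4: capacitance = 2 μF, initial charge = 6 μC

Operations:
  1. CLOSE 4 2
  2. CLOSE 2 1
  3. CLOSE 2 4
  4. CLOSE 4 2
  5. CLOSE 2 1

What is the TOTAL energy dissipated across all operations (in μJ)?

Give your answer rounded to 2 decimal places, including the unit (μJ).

Initial: C1(3μF, Q=7μC, V=2.33V), C2(1μF, Q=8μC, V=8.00V), C3(2μF, Q=0μC, V=0.00V), C4(2μF, Q=6μC, V=3.00V)
Op 1: CLOSE 4-2: Q_total=14.00, C_total=3.00, V=4.67; Q4=9.33, Q2=4.67; dissipated=8.333
Op 2: CLOSE 2-1: Q_total=11.67, C_total=4.00, V=2.92; Q2=2.92, Q1=8.75; dissipated=2.042
Op 3: CLOSE 2-4: Q_total=12.25, C_total=3.00, V=4.08; Q2=4.08, Q4=8.17; dissipated=1.021
Op 4: CLOSE 4-2: Q_total=12.25, C_total=3.00, V=4.08; Q4=8.17, Q2=4.08; dissipated=0.000
Op 5: CLOSE 2-1: Q_total=12.83, C_total=4.00, V=3.21; Q2=3.21, Q1=9.62; dissipated=0.510
Total dissipated: 11.906 μJ

Answer: 11.91 μJ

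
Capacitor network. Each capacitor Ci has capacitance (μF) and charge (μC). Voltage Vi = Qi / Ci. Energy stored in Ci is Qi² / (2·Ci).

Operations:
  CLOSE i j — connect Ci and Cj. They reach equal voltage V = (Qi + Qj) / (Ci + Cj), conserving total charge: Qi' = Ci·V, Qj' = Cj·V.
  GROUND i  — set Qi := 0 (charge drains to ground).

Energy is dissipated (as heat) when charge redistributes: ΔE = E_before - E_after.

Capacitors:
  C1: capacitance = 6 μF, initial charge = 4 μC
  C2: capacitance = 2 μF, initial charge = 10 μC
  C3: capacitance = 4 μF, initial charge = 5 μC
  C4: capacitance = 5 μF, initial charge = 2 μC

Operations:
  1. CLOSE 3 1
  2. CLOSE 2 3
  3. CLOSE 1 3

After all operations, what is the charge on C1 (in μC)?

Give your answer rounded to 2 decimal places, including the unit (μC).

Initial: C1(6μF, Q=4μC, V=0.67V), C2(2μF, Q=10μC, V=5.00V), C3(4μF, Q=5μC, V=1.25V), C4(5μF, Q=2μC, V=0.40V)
Op 1: CLOSE 3-1: Q_total=9.00, C_total=10.00, V=0.90; Q3=3.60, Q1=5.40; dissipated=0.408
Op 2: CLOSE 2-3: Q_total=13.60, C_total=6.00, V=2.27; Q2=4.53, Q3=9.07; dissipated=11.207
Op 3: CLOSE 1-3: Q_total=14.47, C_total=10.00, V=1.45; Q1=8.68, Q3=5.79; dissipated=2.241
Final charges: Q1=8.68, Q2=4.53, Q3=5.79, Q4=2.00

Answer: 8.68 μC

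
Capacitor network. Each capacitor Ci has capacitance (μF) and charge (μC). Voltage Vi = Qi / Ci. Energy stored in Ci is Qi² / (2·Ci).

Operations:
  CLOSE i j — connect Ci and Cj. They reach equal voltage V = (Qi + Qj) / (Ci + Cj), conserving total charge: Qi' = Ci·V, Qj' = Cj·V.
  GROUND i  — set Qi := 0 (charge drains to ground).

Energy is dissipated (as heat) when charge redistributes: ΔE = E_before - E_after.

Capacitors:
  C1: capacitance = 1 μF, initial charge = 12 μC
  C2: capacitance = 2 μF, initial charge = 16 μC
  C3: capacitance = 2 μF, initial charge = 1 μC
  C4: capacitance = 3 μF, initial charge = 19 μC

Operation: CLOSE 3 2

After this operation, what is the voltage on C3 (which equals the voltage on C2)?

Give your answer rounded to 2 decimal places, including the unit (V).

Initial: C1(1μF, Q=12μC, V=12.00V), C2(2μF, Q=16μC, V=8.00V), C3(2μF, Q=1μC, V=0.50V), C4(3μF, Q=19μC, V=6.33V)
Op 1: CLOSE 3-2: Q_total=17.00, C_total=4.00, V=4.25; Q3=8.50, Q2=8.50; dissipated=28.125

Answer: 4.25 V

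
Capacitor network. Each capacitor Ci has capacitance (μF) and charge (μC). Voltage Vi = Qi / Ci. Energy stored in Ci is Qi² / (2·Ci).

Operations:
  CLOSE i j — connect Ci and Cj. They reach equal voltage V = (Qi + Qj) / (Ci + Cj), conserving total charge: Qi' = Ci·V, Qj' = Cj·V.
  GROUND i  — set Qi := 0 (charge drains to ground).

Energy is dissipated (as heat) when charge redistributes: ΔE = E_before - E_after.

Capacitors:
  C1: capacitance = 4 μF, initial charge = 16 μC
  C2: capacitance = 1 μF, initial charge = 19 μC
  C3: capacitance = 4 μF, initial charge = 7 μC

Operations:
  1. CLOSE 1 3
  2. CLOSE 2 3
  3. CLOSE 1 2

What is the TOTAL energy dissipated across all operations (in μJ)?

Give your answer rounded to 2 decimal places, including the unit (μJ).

Answer: 113.23 μJ

Derivation:
Initial: C1(4μF, Q=16μC, V=4.00V), C2(1μF, Q=19μC, V=19.00V), C3(4μF, Q=7μC, V=1.75V)
Op 1: CLOSE 1-3: Q_total=23.00, C_total=8.00, V=2.88; Q1=11.50, Q3=11.50; dissipated=5.062
Op 2: CLOSE 2-3: Q_total=30.50, C_total=5.00, V=6.10; Q2=6.10, Q3=24.40; dissipated=104.006
Op 3: CLOSE 1-2: Q_total=17.60, C_total=5.00, V=3.52; Q1=14.08, Q2=3.52; dissipated=4.160
Total dissipated: 113.229 μJ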